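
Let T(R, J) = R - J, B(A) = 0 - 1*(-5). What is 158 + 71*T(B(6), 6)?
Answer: 87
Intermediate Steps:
B(A) = 5 (B(A) = 0 + 5 = 5)
158 + 71*T(B(6), 6) = 158 + 71*(5 - 1*6) = 158 + 71*(5 - 6) = 158 + 71*(-1) = 158 - 71 = 87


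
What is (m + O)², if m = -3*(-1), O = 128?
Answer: 17161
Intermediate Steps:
m = 3
(m + O)² = (3 + 128)² = 131² = 17161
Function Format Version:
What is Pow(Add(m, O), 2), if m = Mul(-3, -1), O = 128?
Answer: 17161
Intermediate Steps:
m = 3
Pow(Add(m, O), 2) = Pow(Add(3, 128), 2) = Pow(131, 2) = 17161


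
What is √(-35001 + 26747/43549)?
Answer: I*√66378770745298/43549 ≈ 187.08*I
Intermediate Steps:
√(-35001 + 26747/43549) = √(-1524231802/43549) = I*√66378770745298/43549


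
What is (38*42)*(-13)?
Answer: -20748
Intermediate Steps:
(38*42)*(-13) = 1596*(-13) = -20748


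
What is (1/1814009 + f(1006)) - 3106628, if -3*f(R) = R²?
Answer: -18742195867277/5442027 ≈ -3.4440e+6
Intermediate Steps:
f(R) = -R²/3
(1/1814009 + f(1006)) - 3106628 = (1/1814009 - ⅓*1006²) - 3106628 = (1/1814009 - ⅓*1012036) - 3106628 = (1/1814009 - 1012036/3) - 3106628 = -1835842412321/5442027 - 3106628 = -18742195867277/5442027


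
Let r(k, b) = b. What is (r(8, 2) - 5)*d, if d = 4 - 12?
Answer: 24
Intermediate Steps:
d = -8
(r(8, 2) - 5)*d = (2 - 5)*(-8) = -3*(-8) = 24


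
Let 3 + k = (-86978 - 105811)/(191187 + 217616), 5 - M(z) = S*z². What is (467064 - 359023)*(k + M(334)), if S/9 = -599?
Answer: 26562254655552237005/408803 ≈ 6.4976e+13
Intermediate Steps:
S = -5391 (S = 9*(-599) = -5391)
M(z) = 5 + 5391*z² (M(z) = 5 - (-5391)*z² = 5 + 5391*z²)
k = -1419198/408803 (k = -3 + (-86978 - 105811)/(191187 + 217616) = -3 - 192789/408803 = -1419198/408803 ≈ -3.4716)
(467064 - 359023)*(k + M(334)) = (467064 - 359023)*(-1419198/408803 + (5 + 5391*334²)) = 108041*(-1419198/408803 + (5 + 5391*111556)) = 108041*(-1419198/408803 + (5 + 601398396)) = 108041*(-1419198/408803 + 601398401) = 108041*(245853469104805/408803) = 26562254655552237005/408803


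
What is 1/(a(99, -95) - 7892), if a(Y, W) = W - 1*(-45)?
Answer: -1/7942 ≈ -0.00012591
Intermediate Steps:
a(Y, W) = 45 + W (a(Y, W) = W + 45 = 45 + W)
1/(a(99, -95) - 7892) = 1/((45 - 95) - 7892) = 1/(-50 - 7892) = 1/(-7942) = -1/7942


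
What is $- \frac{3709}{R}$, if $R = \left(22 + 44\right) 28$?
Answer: $- \frac{3709}{1848} \approx -2.007$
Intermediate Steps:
$R = 1848$ ($R = 66 \cdot 28 = 1848$)
$- \frac{3709}{R} = - \frac{3709}{1848}$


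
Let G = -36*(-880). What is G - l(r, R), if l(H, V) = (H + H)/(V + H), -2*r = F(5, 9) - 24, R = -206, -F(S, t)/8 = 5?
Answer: 2756192/87 ≈ 31680.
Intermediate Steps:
G = 31680
F(S, t) = -40 (F(S, t) = -8*5 = -40)
r = 32 (r = -(-40 - 24)/2 = -½*(-64) = 32)
l(H, V) = 2*H/(H + V) (l(H, V) = (2*H)/(H + V) = 2*H/(H + V))
G - l(r, R) = 31680 - 2*32/(32 - 206) = 31680 - 2*32/(-174) = 31680 - 2*32*(-1)/174 = 31680 - 1*(-32/87) = 31680 + 32/87 = 2756192/87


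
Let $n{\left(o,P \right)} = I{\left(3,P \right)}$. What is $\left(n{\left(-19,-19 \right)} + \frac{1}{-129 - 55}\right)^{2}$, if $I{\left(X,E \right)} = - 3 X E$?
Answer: $\frac{989920369}{33856} \approx 29239.0$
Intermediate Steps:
$I{\left(X,E \right)} = - 3 E X$
$n{\left(o,P \right)} = - 9 P$ ($n{\left(o,P \right)} = \left(-3\right) P 3 = - 9 P$)
$\left(n{\left(-19,-19 \right)} + \frac{1}{-129 - 55}\right)^{2} = \left(\left(-9\right) \left(-19\right) + \frac{1}{-129 - 55}\right)^{2} = \left(171 + \frac{1}{-184}\right)^{2} = \left(171 - \frac{1}{184}\right)^{2} = \left(\frac{31463}{184}\right)^{2} = \frac{989920369}{33856}$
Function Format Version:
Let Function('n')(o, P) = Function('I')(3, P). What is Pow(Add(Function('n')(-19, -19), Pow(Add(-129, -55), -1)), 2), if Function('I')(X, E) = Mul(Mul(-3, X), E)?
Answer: Rational(989920369, 33856) ≈ 29239.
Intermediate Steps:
Function('I')(X, E) = Mul(-3, E, X)
Function('n')(o, P) = Mul(-9, P) (Function('n')(o, P) = Mul(-3, P, 3) = Mul(-9, P))
Pow(Add(Function('n')(-19, -19), Pow(Add(-129, -55), -1)), 2) = Pow(Add(Mul(-9, -19), Pow(Add(-129, -55), -1)), 2) = Pow(Add(171, Pow(-184, -1)), 2) = Pow(Add(171, Rational(-1, 184)), 2) = Pow(Rational(31463, 184), 2) = Rational(989920369, 33856)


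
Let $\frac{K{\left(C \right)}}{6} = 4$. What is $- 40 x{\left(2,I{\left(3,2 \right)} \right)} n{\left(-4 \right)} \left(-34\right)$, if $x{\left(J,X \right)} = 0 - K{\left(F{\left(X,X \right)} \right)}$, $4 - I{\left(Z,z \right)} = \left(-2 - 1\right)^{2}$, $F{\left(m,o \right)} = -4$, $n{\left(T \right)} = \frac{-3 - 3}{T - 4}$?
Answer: $-24480$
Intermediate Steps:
$n{\left(T \right)} = - \frac{6}{-4 + T}$
$K{\left(C \right)} = 24$ ($K{\left(C \right)} = 6 \cdot 4 = 24$)
$I{\left(Z,z \right)} = -5$ ($I{\left(Z,z \right)} = 4 - \left(-2 - 1\right)^{2} = 4 - \left(-3\right)^{2} = 4 - 9 = -5$)
$x{\left(J,X \right)} = -24$ ($x{\left(J,X \right)} = 0 - 24 = -24$)
$- 40 x{\left(2,I{\left(3,2 \right)} \right)} n{\left(-4 \right)} \left(-34\right) = - 40 \left(- 24 \left(- \frac{6}{-4 - 4}\right)\right) \left(-34\right) = - 40 \left(- 24 \left(- \frac{6}{-8}\right)\right) \left(-34\right) = - 40 \left(- 24 \left(\left(-6\right) \left(- \frac{1}{8}\right)\right)\right) \left(-34\right) = - 40 \left(\left(-24\right) \frac{3}{4}\right) \left(-34\right) = \left(-40\right) \left(-18\right) \left(-34\right) = 720 \left(-34\right) = -24480$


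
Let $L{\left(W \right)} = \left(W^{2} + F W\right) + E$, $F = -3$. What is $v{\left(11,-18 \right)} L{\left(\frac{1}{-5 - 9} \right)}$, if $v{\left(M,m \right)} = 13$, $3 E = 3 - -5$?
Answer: $\frac{22061}{588} \approx 37.519$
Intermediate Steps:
$E = \frac{8}{3}$ ($E = \frac{3 - -5}{3} = \frac{3 + 5}{3} = \frac{1}{3} \cdot 8 = \frac{8}{3} \approx 2.6667$)
$L{\left(W \right)} = \frac{8}{3} + W^{2} - 3 W$ ($L{\left(W \right)} = \left(W^{2} - 3 W\right) + \frac{8}{3} = \frac{8}{3} + W^{2} - 3 W$)
$v{\left(11,-18 \right)} L{\left(\frac{1}{-5 - 9} \right)} = 13 \left(\frac{8}{3} + \left(\frac{1}{-5 - 9}\right)^{2} - \frac{3}{-5 - 9}\right) = 13 \left(\frac{8}{3} + \left(\frac{1}{-14}\right)^{2} - \frac{3}{-14}\right) = 13 \left(\frac{8}{3} + \left(- \frac{1}{14}\right)^{2} - - \frac{3}{14}\right) = 13 \left(\frac{8}{3} + \frac{1}{196} + \frac{3}{14}\right) = 13 \cdot \frac{1697}{588} = \frac{22061}{588}$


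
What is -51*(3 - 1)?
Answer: -102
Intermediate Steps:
-51*(3 - 1) = -51*2 = -102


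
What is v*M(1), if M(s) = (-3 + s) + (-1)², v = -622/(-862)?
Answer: -311/431 ≈ -0.72158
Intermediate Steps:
v = 311/431 (v = -622*(-1/862) = 311/431 ≈ 0.72158)
M(s) = -2 + s (M(s) = (-3 + s) + 1 = -2 + s)
v*M(1) = 311*(-2 + 1)/431 = (311/431)*(-1) = -311/431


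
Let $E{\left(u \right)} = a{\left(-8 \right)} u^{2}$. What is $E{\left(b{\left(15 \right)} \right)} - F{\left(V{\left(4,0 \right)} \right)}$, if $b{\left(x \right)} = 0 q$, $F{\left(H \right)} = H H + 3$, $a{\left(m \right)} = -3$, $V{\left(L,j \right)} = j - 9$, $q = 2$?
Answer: $-84$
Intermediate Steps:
$V{\left(L,j \right)} = -9 + j$ ($V{\left(L,j \right)} = j - 9 = -9 + j$)
$F{\left(H \right)} = 3 + H^{2}$ ($F{\left(H \right)} = H^{2} + 3 = 3 + H^{2}$)
$b{\left(x \right)} = 0$ ($b{\left(x \right)} = 0 \cdot 2 = 0$)
$E{\left(u \right)} = - 3 u^{2}$
$E{\left(b{\left(15 \right)} \right)} - F{\left(V{\left(4,0 \right)} \right)} = - 3 \cdot 0^{2} - \left(3 + \left(-9 + 0\right)^{2}\right) = \left(-3\right) 0 - \left(3 + \left(-9\right)^{2}\right) = 0 - \left(3 + 81\right) = 0 - 84 = -84$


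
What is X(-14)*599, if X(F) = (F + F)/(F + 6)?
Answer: 4193/2 ≈ 2096.5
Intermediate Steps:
X(F) = 2*F/(6 + F) (X(F) = (2*F)/(6 + F) = 2*F/(6 + F))
X(-14)*599 = (2*(-14)/(6 - 14))*599 = (2*(-14)/(-8))*599 = (2*(-14)*(-⅛))*599 = (7/2)*599 = 4193/2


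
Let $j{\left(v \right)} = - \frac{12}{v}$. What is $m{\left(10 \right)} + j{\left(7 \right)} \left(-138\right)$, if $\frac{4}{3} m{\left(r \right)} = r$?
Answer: $\frac{3417}{14} \approx 244.07$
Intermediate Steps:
$m{\left(r \right)} = \frac{3 r}{4}$
$m{\left(10 \right)} + j{\left(7 \right)} \left(-138\right) = \frac{3}{4} \cdot 10 + - \frac{12}{7} \left(-138\right) = \frac{15}{2} + \left(-12\right) \frac{1}{7} \left(-138\right) = \frac{15}{2} - - \frac{1656}{7} = \frac{15}{2} + \frac{1656}{7} = \frac{3417}{14}$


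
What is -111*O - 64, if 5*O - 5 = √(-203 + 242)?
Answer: -175 - 111*√39/5 ≈ -313.64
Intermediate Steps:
O = 1 + √39/5 (O = 1 + √(-203 + 242)/5 = 1 + √39/5 ≈ 2.2490)
-111*O - 64 = -111*(1 + √39/5) - 64 = (-111 - 111*√39/5) - 64 = -175 - 111*√39/5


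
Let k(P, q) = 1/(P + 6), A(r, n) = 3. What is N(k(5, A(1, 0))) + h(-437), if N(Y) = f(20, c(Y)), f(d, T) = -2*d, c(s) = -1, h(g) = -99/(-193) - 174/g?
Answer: -3296795/84341 ≈ -39.089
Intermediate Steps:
h(g) = 99/193 - 174/g (h(g) = -99*(-1/193) - 174/g = 99/193 - 174/g)
k(P, q) = 1/(6 + P)
N(Y) = -40 (N(Y) = -2*20 = -40)
N(k(5, A(1, 0))) + h(-437) = -40 + (99/193 - 174/(-437)) = -40 + (99/193 - 174*(-1/437)) = -40 + (99/193 + 174/437) = -40 + 76845/84341 = -3296795/84341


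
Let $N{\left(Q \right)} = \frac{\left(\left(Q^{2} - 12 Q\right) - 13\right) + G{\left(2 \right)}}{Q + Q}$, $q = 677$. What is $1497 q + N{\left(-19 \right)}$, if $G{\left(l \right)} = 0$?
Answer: $\frac{19255623}{19} \approx 1.0135 \cdot 10^{6}$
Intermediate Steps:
$N{\left(Q \right)} = \frac{-13 + Q^{2} - 12 Q}{2 Q}$ ($N{\left(Q \right)} = \frac{\left(\left(Q^{2} - 12 Q\right) - 13\right) + 0}{Q + Q} = \frac{\left(-13 + Q^{2} - 12 Q\right) + 0}{2 Q} = \left(-13 + Q^{2} - 12 Q\right) \frac{1}{2 Q} = \frac{-13 + Q^{2} - 12 Q}{2 Q}$)
$1497 q + N{\left(-19 \right)} = 1497 \cdot 677 + \frac{-13 - 19 \left(-12 - 19\right)}{2 \left(-19\right)} = 1013469 + \frac{1}{2} \left(- \frac{1}{19}\right) \left(-13 - -589\right) = 1013469 + \frac{1}{2} \left(- \frac{1}{19}\right) \left(-13 + 589\right) = 1013469 + \frac{1}{2} \left(- \frac{1}{19}\right) 576 = 1013469 - \frac{288}{19} = \frac{19255623}{19}$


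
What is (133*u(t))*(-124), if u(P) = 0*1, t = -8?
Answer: 0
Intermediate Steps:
u(P) = 0
(133*u(t))*(-124) = (133*0)*(-124) = 0*(-124) = 0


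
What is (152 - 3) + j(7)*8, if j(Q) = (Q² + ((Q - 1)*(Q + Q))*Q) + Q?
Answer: 5301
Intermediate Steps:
j(Q) = Q + Q² + 2*Q²*(-1 + Q) (j(Q) = (Q² + ((-1 + Q)*(2*Q))*Q) + Q = (Q² + (2*Q*(-1 + Q))*Q) + Q = (Q² + 2*Q²*(-1 + Q)) + Q = Q + Q² + 2*Q²*(-1 + Q))
(152 - 3) + j(7)*8 = (152 - 3) + (7*(1 - 1*7 + 2*7²))*8 = 149 + (7*(1 - 7 + 2*49))*8 = 149 + (7*(1 - 7 + 98))*8 = 149 + (7*92)*8 = 149 + 644*8 = 149 + 5152 = 5301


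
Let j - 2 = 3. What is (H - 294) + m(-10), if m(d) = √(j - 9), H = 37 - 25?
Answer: -282 + 2*I ≈ -282.0 + 2.0*I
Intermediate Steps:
j = 5 (j = 2 + 3 = 5)
H = 12
m(d) = 2*I (m(d) = √(5 - 9) = √(-4) = 2*I)
(H - 294) + m(-10) = (12 - 294) + 2*I = -282 + 2*I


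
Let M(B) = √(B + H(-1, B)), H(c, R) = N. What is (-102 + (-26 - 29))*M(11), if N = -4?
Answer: -157*√7 ≈ -415.38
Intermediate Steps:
H(c, R) = -4
M(B) = √(-4 + B) (M(B) = √(B - 4) = √(-4 + B))
(-102 + (-26 - 29))*M(11) = (-102 + (-26 - 29))*√(-4 + 11) = (-102 - 55)*√7 = -157*√7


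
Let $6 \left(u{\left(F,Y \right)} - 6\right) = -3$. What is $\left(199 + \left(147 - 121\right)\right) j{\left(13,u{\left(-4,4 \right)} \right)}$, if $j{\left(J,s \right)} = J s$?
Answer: $\frac{32175}{2} \approx 16088.0$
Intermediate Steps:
$u{\left(F,Y \right)} = \frac{11}{2}$ ($u{\left(F,Y \right)} = 6 + \frac{1}{6} \left(-3\right) = 6 - \frac{1}{2} = \frac{11}{2}$)
$\left(199 + \left(147 - 121\right)\right) j{\left(13,u{\left(-4,4 \right)} \right)} = \left(199 + \left(147 - 121\right)\right) 13 \cdot \frac{11}{2} = \left(199 + \left(147 - 121\right)\right) \frac{143}{2} = \left(199 + 26\right) \frac{143}{2} = 225 \cdot \frac{143}{2} = \frac{32175}{2}$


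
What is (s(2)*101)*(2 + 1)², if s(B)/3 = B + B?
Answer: 10908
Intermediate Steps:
s(B) = 6*B (s(B) = 3*(B + B) = 3*(2*B) = 6*B)
(s(2)*101)*(2 + 1)² = ((6*2)*101)*(2 + 1)² = (12*101)*3² = 1212*9 = 10908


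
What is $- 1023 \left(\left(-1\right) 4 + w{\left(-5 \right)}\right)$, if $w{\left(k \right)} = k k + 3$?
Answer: $-24552$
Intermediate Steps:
$w{\left(k \right)} = 3 + k^{2}$ ($w{\left(k \right)} = k^{2} + 3 = 3 + k^{2}$)
$- 1023 \left(\left(-1\right) 4 + w{\left(-5 \right)}\right) = - 1023 \left(\left(-1\right) 4 + \left(3 + \left(-5\right)^{2}\right)\right) = - 1023 \left(-4 + \left(3 + 25\right)\right) = - 1023 \left(-4 + 28\right) = \left(-1023\right) 24 = -24552$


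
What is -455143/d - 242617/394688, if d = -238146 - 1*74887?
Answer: 14813193289/17650052672 ≈ 0.83927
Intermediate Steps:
d = -313033 (d = -238146 - 74887 = -313033)
-455143/d - 242617/394688 = -455143/(-313033) - 242617/394688 = -455143*(-1/313033) - 242617*1/394688 = 455143/313033 - 242617/394688 = 14813193289/17650052672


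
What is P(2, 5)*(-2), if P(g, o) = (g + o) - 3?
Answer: -8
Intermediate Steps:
P(g, o) = -3 + g + o
P(2, 5)*(-2) = (-3 + 2 + 5)*(-2) = 4*(-2) = -8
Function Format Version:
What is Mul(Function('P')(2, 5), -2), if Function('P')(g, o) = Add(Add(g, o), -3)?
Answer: -8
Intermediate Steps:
Function('P')(g, o) = Add(-3, g, o)
Mul(Function('P')(2, 5), -2) = Mul(Add(-3, 2, 5), -2) = Mul(4, -2) = -8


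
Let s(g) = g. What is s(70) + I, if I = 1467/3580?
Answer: 252067/3580 ≈ 70.410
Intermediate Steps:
I = 1467/3580 (I = 1467*(1/3580) = 1467/3580 ≈ 0.40978)
s(70) + I = 70 + 1467/3580 = 252067/3580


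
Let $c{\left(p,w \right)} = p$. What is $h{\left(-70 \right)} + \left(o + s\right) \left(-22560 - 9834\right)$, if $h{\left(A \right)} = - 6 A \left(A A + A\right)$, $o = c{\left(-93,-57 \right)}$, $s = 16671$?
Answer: $-534999132$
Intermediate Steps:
$o = -93$
$h{\left(A \right)} = - 6 A \left(A + A^{2}\right)$ ($h{\left(A \right)} = - 6 A \left(A^{2} + A\right) = - 6 A \left(A + A^{2}\right)$)
$h{\left(-70 \right)} + \left(o + s\right) \left(-22560 - 9834\right) = 6 \left(-70\right)^{2} \left(-1 - -70\right) + \left(-93 + 16671\right) \left(-22560 - 9834\right) = 6 \cdot 4900 \left(-1 + 70\right) + 16578 \left(-32394\right) = 6 \cdot 4900 \cdot 69 - 537027732 = 2028600 - 537027732 = -534999132$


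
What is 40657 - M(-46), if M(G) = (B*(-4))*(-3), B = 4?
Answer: 40609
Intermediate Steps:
M(G) = 48 (M(G) = (4*(-4))*(-3) = -16*(-3) = 48)
40657 - M(-46) = 40657 - 1*48 = 40657 - 48 = 40609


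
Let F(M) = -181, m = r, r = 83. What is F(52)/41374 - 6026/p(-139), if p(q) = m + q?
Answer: 62327397/579236 ≈ 107.60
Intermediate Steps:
m = 83
p(q) = 83 + q
F(52)/41374 - 6026/p(-139) = -181/41374 - 6026/(83 - 139) = -181*1/41374 - 6026/(-56) = -181/41374 - 6026*(-1/56) = -181/41374 + 3013/28 = 62327397/579236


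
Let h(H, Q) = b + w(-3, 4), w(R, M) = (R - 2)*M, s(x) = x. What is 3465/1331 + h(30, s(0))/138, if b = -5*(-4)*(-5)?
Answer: 4825/2783 ≈ 1.7337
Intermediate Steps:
w(R, M) = M*(-2 + R) (w(R, M) = (-2 + R)*M = M*(-2 + R))
b = -100 (b = 20*(-5) = -100)
h(H, Q) = -120 (h(H, Q) = -100 + 4*(-2 - 3) = -100 + 4*(-5) = -100 - 20 = -120)
3465/1331 + h(30, s(0))/138 = 3465/1331 - 120/138 = 3465*(1/1331) - 120*1/138 = 315/121 - 20/23 = 4825/2783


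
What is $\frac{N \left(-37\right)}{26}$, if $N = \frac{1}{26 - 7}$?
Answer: $- \frac{37}{494} \approx -0.074899$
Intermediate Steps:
$N = \frac{1}{19} \approx 0.052632$
$\frac{N \left(-37\right)}{26} = \frac{\frac{1}{19} \left(-37\right)}{26} = \left(- \frac{37}{19}\right) \frac{1}{26} = - \frac{37}{494}$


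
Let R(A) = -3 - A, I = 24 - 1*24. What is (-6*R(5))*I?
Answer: 0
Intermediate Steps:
I = 0 (I = 24 - 24 = 0)
(-6*R(5))*I = -6*(-3 - 1*5)*0 = -6*(-3 - 5)*0 = -6*(-8)*0 = 48*0 = 0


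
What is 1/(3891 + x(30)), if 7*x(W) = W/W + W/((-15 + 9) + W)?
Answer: 28/108957 ≈ 0.00025698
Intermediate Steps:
x(W) = 1/7 + W/(7*(-6 + W)) (x(W) = (W/W + W/((-15 + 9) + W))/7 = (1 + W/(-6 + W))/7 = 1/7 + W/(7*(-6 + W)))
1/(3891 + x(30)) = 1/(3891 + 2*(-3 + 30)/(7*(-6 + 30))) = 1/(3891 + (2/7)*27/24) = 1/(3891 + (2/7)*(1/24)*27) = 1/(3891 + 9/28) = 1/(108957/28) = 28/108957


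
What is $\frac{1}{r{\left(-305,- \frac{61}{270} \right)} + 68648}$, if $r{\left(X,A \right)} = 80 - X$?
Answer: $\frac{1}{69033} \approx 1.4486 \cdot 10^{-5}$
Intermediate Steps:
$\frac{1}{r{\left(-305,- \frac{61}{270} \right)} + 68648} = \frac{1}{\left(80 - -305\right) + 68648} = \frac{1}{\left(80 + 305\right) + 68648} = \frac{1}{385 + 68648} = \frac{1}{69033}$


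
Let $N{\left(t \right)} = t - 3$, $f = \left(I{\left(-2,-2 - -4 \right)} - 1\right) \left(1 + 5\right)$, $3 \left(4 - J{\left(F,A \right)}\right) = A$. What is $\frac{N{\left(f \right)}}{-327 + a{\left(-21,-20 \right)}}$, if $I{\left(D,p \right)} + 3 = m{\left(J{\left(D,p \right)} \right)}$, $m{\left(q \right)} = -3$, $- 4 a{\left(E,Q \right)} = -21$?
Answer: $\frac{20}{143} \approx 0.13986$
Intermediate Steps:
$J{\left(F,A \right)} = 4 - \frac{A}{3}$
$a{\left(E,Q \right)} = \frac{21}{4}$ ($a{\left(E,Q \right)} = \left(- \frac{1}{4}\right) \left(-21\right) = \frac{21}{4}$)
$I{\left(D,p \right)} = -6$ ($I{\left(D,p \right)} = -3 - 3 = -6$)
$f = -42$ ($f = \left(-6 - 1\right) \left(1 + 5\right) = \left(-7\right) 6 = -42$)
$N{\left(t \right)} = -3 + t$
$\frac{N{\left(f \right)}}{-327 + a{\left(-21,-20 \right)}} = \frac{-3 - 42}{-327 + \frac{21}{4}} = - \frac{45}{- \frac{1287}{4}} = \left(-45\right) \left(- \frac{4}{1287}\right) = \frac{20}{143}$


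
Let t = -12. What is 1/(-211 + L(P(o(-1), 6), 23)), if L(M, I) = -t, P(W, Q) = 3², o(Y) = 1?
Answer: -1/199 ≈ -0.0050251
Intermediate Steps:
P(W, Q) = 9
L(M, I) = 12 (L(M, I) = -1*(-12) = 12)
1/(-211 + L(P(o(-1), 6), 23)) = 1/(-211 + 12) = 1/(-199) = -1/199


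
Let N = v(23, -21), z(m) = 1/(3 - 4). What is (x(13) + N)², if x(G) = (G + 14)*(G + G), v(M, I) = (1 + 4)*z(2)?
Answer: 485809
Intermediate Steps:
z(m) = -1 (z(m) = 1/(-1) = -1)
v(M, I) = -5 (v(M, I) = (1 + 4)*(-1) = 5*(-1) = -5)
N = -5
x(G) = 2*G*(14 + G) (x(G) = (14 + G)*(2*G) = 2*G*(14 + G))
(x(13) + N)² = (2*13*(14 + 13) - 5)² = (2*13*27 - 5)² = (702 - 5)² = 697² = 485809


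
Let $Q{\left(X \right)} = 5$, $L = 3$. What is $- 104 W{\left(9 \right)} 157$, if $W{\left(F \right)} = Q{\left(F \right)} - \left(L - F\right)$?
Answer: $-179608$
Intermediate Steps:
$W{\left(F \right)} = 2 + F$ ($W{\left(F \right)} = 5 - \left(3 - F\right) = 5 + \left(-3 + F\right) = 2 + F$)
$- 104 W{\left(9 \right)} 157 = - 104 \left(2 + 9\right) 157 = \left(-104\right) 11 \cdot 157 = \left(-1144\right) 157 = -179608$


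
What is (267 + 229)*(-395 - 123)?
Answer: -256928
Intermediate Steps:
(267 + 229)*(-395 - 123) = 496*(-518) = -256928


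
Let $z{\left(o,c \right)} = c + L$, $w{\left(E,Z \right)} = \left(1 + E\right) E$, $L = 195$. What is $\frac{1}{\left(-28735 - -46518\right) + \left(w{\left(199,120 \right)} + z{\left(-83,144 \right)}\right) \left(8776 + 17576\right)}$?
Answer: $\frac{1}{1057760711} \approx 9.4539 \cdot 10^{-10}$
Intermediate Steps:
$w{\left(E,Z \right)} = E \left(1 + E\right)$
$z{\left(o,c \right)} = 195 + c$ ($z{\left(o,c \right)} = c + 195 = 195 + c$)
$\frac{1}{\left(-28735 - -46518\right) + \left(w{\left(199,120 \right)} + z{\left(-83,144 \right)}\right) \left(8776 + 17576\right)} = \frac{1}{\left(-28735 - -46518\right) + \left(199 \left(1 + 199\right) + \left(195 + 144\right)\right) \left(8776 + 17576\right)} = \frac{1}{\left(-28735 + 46518\right) + \left(199 \cdot 200 + 339\right) 26352} = \frac{1}{17783 + \left(39800 + 339\right) 26352} = \frac{1}{17783 + 40139 \cdot 26352} = \frac{1}{17783 + 1057742928} = \frac{1}{1057760711}$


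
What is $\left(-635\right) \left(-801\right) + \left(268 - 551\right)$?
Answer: $508352$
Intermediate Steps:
$\left(-635\right) \left(-801\right) + \left(268 - 551\right) = 508635 - 283 = 508352$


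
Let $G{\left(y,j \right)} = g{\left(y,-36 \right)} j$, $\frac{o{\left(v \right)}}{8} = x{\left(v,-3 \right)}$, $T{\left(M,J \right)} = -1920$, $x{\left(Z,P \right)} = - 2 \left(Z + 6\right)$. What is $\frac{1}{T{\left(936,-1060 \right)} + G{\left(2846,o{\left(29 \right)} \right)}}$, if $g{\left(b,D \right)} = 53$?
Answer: $- \frac{1}{31600} \approx -3.1646 \cdot 10^{-5}$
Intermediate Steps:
$x{\left(Z,P \right)} = -12 - 2 Z$ ($x{\left(Z,P \right)} = - 2 \left(6 + Z\right) = -12 - 2 Z$)
$o{\left(v \right)} = -96 - 16 v$ ($o{\left(v \right)} = 8 \left(-12 - 2 v\right) = -96 - 16 v$)
$G{\left(y,j \right)} = 53 j$
$\frac{1}{T{\left(936,-1060 \right)} + G{\left(2846,o{\left(29 \right)} \right)}} = \frac{1}{-1920 + 53 \left(-96 - 464\right)} = \frac{1}{-1920 + 53 \left(-560\right)} = \frac{1}{-1920 - 29680} = \frac{1}{-31600} = - \frac{1}{31600}$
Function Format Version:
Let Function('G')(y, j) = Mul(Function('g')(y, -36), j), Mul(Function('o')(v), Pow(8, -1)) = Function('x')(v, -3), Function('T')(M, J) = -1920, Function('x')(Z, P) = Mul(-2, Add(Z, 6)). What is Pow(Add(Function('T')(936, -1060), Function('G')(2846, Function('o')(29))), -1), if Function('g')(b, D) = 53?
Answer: Rational(-1, 31600) ≈ -3.1646e-5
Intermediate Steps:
Function('x')(Z, P) = Add(-12, Mul(-2, Z)) (Function('x')(Z, P) = Mul(-2, Add(6, Z)) = Add(-12, Mul(-2, Z)))
Function('o')(v) = Add(-96, Mul(-16, v)) (Function('o')(v) = Mul(8, Add(-12, Mul(-2, v))) = Add(-96, Mul(-16, v)))
Function('G')(y, j) = Mul(53, j)
Pow(Add(Function('T')(936, -1060), Function('G')(2846, Function('o')(29))), -1) = Pow(Add(-1920, Mul(53, Add(-96, Mul(-16, 29)))), -1) = Pow(Add(-1920, Mul(53, Add(-96, -464))), -1) = Pow(Add(-1920, Mul(53, -560)), -1) = Pow(Add(-1920, -29680), -1) = Pow(-31600, -1) = Rational(-1, 31600)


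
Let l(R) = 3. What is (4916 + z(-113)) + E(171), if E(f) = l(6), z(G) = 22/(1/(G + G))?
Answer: -53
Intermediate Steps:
z(G) = 44*G (z(G) = 22/(1/(2*G)) = 22/((1/(2*G))) = 22*(2*G) = 44*G)
E(f) = 3
(4916 + z(-113)) + E(171) = (4916 + 44*(-113)) + 3 = (4916 - 4972) + 3 = -56 + 3 = -53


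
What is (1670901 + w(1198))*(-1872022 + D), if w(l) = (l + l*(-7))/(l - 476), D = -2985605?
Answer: -2930080127794209/361 ≈ -8.1166e+12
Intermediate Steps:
w(l) = -6*l/(-476 + l) (w(l) = (l - 7*l)/(-476 + l) = (-6*l)/(-476 + l) = -6*l/(-476 + l))
(1670901 + w(1198))*(-1872022 + D) = (1670901 - 6*1198/(-476 + 1198))*(-1872022 - 2985605) = (1670901 - 6*1198/722)*(-4857627) = (1670901 - 6*1198*1/722)*(-4857627) = (1670901 - 3594/361)*(-4857627) = (603191667/361)*(-4857627) = -2930080127794209/361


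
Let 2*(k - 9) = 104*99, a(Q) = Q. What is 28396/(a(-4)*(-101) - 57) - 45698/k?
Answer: 130580966/1789479 ≈ 72.971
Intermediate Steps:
k = 5157 (k = 9 + (104*99)/2 = 9 + (½)*10296 = 9 + 5148 = 5157)
28396/(a(-4)*(-101) - 57) - 45698/k = 28396/(-4*(-101) - 57) - 45698/5157 = 28396/(404 - 57) - 45698*1/5157 = 28396/347 - 45698/5157 = 130580966/1789479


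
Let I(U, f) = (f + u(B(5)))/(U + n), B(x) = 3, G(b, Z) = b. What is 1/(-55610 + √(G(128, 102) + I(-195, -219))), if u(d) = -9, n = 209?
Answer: -194635/10823651959 - √5474/21647303918 ≈ -1.7986e-5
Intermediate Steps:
I(U, f) = (-9 + f)/(209 + U) (I(U, f) = (f - 9)/(U + 209) = (-9 + f)/(209 + U))
1/(-55610 + √(G(128, 102) + I(-195, -219))) = 1/(-55610 + √(128 + (-9 - 219)/(209 - 195))) = 1/(-55610 + √(128 - 228/14)) = 1/(-55610 + √(128 + (1/14)*(-228))) = 1/(-55610 + √(128 - 114/7)) = 1/(-55610 + √(782/7)) = 1/(-55610 + √5474/7)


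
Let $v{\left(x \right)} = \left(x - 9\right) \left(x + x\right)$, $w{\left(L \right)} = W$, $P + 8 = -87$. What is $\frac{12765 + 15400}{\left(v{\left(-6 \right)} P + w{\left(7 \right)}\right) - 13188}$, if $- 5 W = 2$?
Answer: $- \frac{140825}{151442} \approx -0.92989$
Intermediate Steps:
$P = -95$ ($P = -8 - 87 = -95$)
$W = - \frac{2}{5}$ ($W = \left(- \frac{1}{5}\right) 2 = - \frac{2}{5} \approx -0.4$)
$w{\left(L \right)} = - \frac{2}{5}$
$v{\left(x \right)} = 2 x \left(-9 + x\right)$ ($v{\left(x \right)} = \left(-9 + x\right) 2 x = 2 x \left(-9 + x\right)$)
$\frac{12765 + 15400}{\left(v{\left(-6 \right)} P + w{\left(7 \right)}\right) - 13188} = \frac{12765 + 15400}{\left(2 \left(-6\right) \left(-9 - 6\right) \left(-95\right) - \frac{2}{5}\right) - 13188} = \frac{28165}{\left(2 \left(-6\right) \left(-15\right) \left(-95\right) - \frac{2}{5}\right) - 13188} = \frac{28165}{\left(180 \left(-95\right) - \frac{2}{5}\right) - 13188} = \frac{28165}{\left(-17100 - \frac{2}{5}\right) - 13188} = \frac{28165}{- \frac{85502}{5} - 13188} = \frac{28165}{- \frac{151442}{5}} = 28165 \left(- \frac{5}{151442}\right) = - \frac{140825}{151442}$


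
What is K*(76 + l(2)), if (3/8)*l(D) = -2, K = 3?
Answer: 212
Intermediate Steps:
l(D) = -16/3 (l(D) = (8/3)*(-2) = -16/3)
K*(76 + l(2)) = 3*(76 - 16/3) = 3*(212/3) = 212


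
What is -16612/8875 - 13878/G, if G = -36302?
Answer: -239940787/161090125 ≈ -1.4895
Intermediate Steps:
-16612/8875 - 13878/G = -16612/8875 - 13878/(-36302) = -16612*1/8875 - 13878*(-1/36302) = -16612/8875 + 6939/18151 = -239940787/161090125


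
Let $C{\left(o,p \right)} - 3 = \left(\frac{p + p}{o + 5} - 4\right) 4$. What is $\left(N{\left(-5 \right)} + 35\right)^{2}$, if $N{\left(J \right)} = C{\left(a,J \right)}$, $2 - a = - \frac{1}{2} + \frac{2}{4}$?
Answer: $\frac{12996}{49} \approx 265.22$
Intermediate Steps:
$a = 2$ ($a = 2 - \left(- \frac{1}{2} + \frac{2}{4}\right) = 2 - \left(\left(-1\right) \frac{1}{2} + 2 \cdot \frac{1}{4}\right) = 2 - \left(- \frac{1}{2} + \frac{1}{2}\right) = 2 - 0 = 2 + 0 = 2$)
$C{\left(o,p \right)} = -13 + \frac{8 p}{5 + o}$ ($C{\left(o,p \right)} = 3 + \left(\frac{p + p}{o + 5} - 4\right) 4 = 3 + \left(\frac{2 p}{5 + o} - 4\right) 4 = 3 + \left(-4 + \frac{2 p}{5 + o}\right) 4 = 3 + \left(-16 + \frac{8 p}{5 + o}\right) = -13 + \frac{8 p}{5 + o}$)
$N{\left(J \right)} = -13 + \frac{8 J}{7}$ ($N{\left(J \right)} = \frac{-65 - 26 + 8 J}{5 + 2} = \frac{-65 - 26 + 8 J}{7} = \frac{-91 + 8 J}{7} = -13 + \frac{8 J}{7}$)
$\left(N{\left(-5 \right)} + 35\right)^{2} = \left(\left(-13 + \frac{8}{7} \left(-5\right)\right) + 35\right)^{2} = \left(\left(-13 - \frac{40}{7}\right) + 35\right)^{2} = \left(- \frac{131}{7} + 35\right)^{2} = \left(\frac{114}{7}\right)^{2} = \frac{12996}{49}$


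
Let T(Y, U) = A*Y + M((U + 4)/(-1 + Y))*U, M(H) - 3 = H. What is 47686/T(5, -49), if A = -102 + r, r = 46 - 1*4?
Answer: 190744/417 ≈ 457.42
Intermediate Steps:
M(H) = 3 + H
r = 42 (r = 46 - 4 = 42)
A = -60 (A = -102 + 42 = -60)
T(Y, U) = -60*Y + U*(3 + (4 + U)/(-1 + Y)) (T(Y, U) = -60*Y + (3 + (U + 4)/(-1 + Y))*U = -60*Y + (3 + (4 + U)/(-1 + Y))*U = -60*Y + U*(3 + (4 + U)/(-1 + Y)))
47686/T(5, -49) = 47686/(((-49*(1 - 49 + 3*5) - 60*5*(-1 + 5))/(-1 + 5))) = 47686/(((-49*(1 - 49 + 15) - 60*5*4)/4)) = 47686/(((-49*(-33) - 1200)/4)) = 47686/(((1617 - 1200)/4)) = 47686/(((1/4)*417)) = 47686/(417/4) = 47686*(4/417) = 190744/417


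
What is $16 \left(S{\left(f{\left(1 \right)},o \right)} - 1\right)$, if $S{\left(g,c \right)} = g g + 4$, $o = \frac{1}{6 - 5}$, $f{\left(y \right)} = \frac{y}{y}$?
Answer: $64$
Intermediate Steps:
$f{\left(y \right)} = 1$
$o = 1$ ($o = 1^{-1} = 1$)
$S{\left(g,c \right)} = 4 + g^{2}$ ($S{\left(g,c \right)} = g^{2} + 4 = 4 + g^{2}$)
$16 \left(S{\left(f{\left(1 \right)},o \right)} - 1\right) = 16 \left(\left(4 + 1^{2}\right) - 1\right) = 16 \left(\left(4 + 1\right) - 1\right) = 16 \left(5 - 1\right) = 16 \cdot 4 = 64$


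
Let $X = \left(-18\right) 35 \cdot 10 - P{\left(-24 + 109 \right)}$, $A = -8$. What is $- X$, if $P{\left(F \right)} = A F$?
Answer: $5620$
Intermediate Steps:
$P{\left(F \right)} = - 8 F$
$X = -5620$ ($X = \left(-18\right) 35 \cdot 10 - - 8 \left(-24 + 109\right) = \left(-630\right) 10 - \left(-8\right) 85 = -6300 - -680 = -6300 + 680 = -5620$)
$- X = \left(-1\right) \left(-5620\right) = 5620$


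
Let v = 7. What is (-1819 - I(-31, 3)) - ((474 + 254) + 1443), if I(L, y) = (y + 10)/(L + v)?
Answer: -95747/24 ≈ -3989.5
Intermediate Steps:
I(L, y) = (10 + y)/(7 + L) (I(L, y) = (y + 10)/(L + 7) = (10 + y)/(7 + L))
(-1819 - I(-31, 3)) - ((474 + 254) + 1443) = (-1819 - (10 + 3)/(7 - 31)) - ((474 + 254) + 1443) = (-1819 - 13/(-24)) - (728 + 1443) = (-1819 - (-1)*13/24) - 1*2171 = (-1819 - 1*(-13/24)) - 2171 = (-1819 + 13/24) - 2171 = -43643/24 - 2171 = -95747/24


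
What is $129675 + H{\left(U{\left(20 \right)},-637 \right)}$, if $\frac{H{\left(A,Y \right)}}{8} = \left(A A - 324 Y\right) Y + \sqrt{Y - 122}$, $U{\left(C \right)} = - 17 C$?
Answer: $-1640721173 + 8 i \sqrt{759} \approx -1.6407 \cdot 10^{9} + 220.4 i$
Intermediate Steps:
$H{\left(A,Y \right)} = 8 \sqrt{-122 + Y} + 8 Y \left(A^{2} - 324 Y\right)$ ($H{\left(A,Y \right)} = 8 \left(\left(A A - 324 Y\right) Y + \sqrt{Y - 122}\right) = 8 \left(\left(A^{2} - 324 Y\right) Y + \sqrt{-122 + Y}\right) = 8 \left(Y \left(A^{2} - 324 Y\right) + \sqrt{-122 + Y}\right) = 8 \left(\sqrt{-122 + Y} + Y \left(A^{2} - 324 Y\right)\right) = 8 \sqrt{-122 + Y} + 8 Y \left(A^{2} - 324 Y\right)$)
$129675 + H{\left(U{\left(20 \right)},-637 \right)} = 129675 + \left(- 2592 \left(-637\right)^{2} + 8 \sqrt{-122 - 637} + 8 \left(-637\right) \left(\left(-17\right) 20\right)^{2}\right) = 129675 + \left(\left(-2592\right) 405769 + 8 \sqrt{-759} + 8 \left(-637\right) \left(-340\right)^{2}\right) = 129675 + \left(-1051753248 + 8 i \sqrt{759} + 8 \left(-637\right) 115600\right) = 129675 - \left(1640850848 - 8 i \sqrt{759}\right) = -1640721173 + 8 i \sqrt{759}$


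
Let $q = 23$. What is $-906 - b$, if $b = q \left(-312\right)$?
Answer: $6270$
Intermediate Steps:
$b = -7176$ ($b = 23 \left(-312\right) = -7176$)
$-906 - b = -906 - -7176 = -906 + 7176 = 6270$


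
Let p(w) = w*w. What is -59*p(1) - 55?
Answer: -114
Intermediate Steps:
p(w) = w²
-59*p(1) - 55 = -59*1² - 55 = -59*1 - 55 = -59 - 55 = -114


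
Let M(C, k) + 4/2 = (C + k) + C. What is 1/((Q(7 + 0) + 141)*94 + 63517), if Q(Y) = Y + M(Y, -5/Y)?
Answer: 7/549429 ≈ 1.2740e-5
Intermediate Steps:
M(C, k) = -2 + k + 2*C (M(C, k) = -2 + ((C + k) + C) = -2 + (k + 2*C) = -2 + k + 2*C)
Q(Y) = -2 - 5/Y + 3*Y (Q(Y) = Y + (-2 - 5/Y + 2*Y) = -2 - 5/Y + 3*Y)
1/((Q(7 + 0) + 141)*94 + 63517) = 1/(((-2 - 5/(7 + 0) + 3*(7 + 0)) + 141)*94 + 63517) = 1/(((-2 - 5/7 + 3*7) + 141)*94 + 63517) = 1/(((-2 - 5*⅐ + 21) + 141)*94 + 63517) = 1/(((-2 - 5/7 + 21) + 141)*94 + 63517) = 1/((128/7 + 141)*94 + 63517) = 1/((1115/7)*94 + 63517) = 1/(104810/7 + 63517) = 1/(549429/7) = 7/549429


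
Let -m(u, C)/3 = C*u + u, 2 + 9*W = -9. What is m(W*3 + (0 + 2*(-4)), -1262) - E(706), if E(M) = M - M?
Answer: -44135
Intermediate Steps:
W = -11/9 (W = -2/9 + (⅑)*(-9) = -2/9 - 1 = -11/9 ≈ -1.2222)
E(M) = 0
m(u, C) = -3*u - 3*C*u (m(u, C) = -3*(C*u + u) = -3*(u + C*u) = -3*u - 3*C*u)
m(W*3 + (0 + 2*(-4)), -1262) - E(706) = -3*(-11/9*3 + (0 + 2*(-4)))*(1 - 1262) - 1*0 = -3*(-11/3 + (0 - 8))*(-1261) + 0 = -3*(-11/3 - 8)*(-1261) + 0 = -3*(-35/3)*(-1261) + 0 = -44135 + 0 = -44135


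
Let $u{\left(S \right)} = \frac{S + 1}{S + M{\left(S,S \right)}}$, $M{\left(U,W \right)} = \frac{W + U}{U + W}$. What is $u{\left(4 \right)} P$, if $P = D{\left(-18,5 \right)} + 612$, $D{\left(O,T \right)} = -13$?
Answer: $599$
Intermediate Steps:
$M{\left(U,W \right)} = 1$ ($M{\left(U,W \right)} = \frac{U + W}{U + W} = 1$)
$u{\left(S \right)} = 1$ ($u{\left(S \right)} = \frac{S + 1}{S + 1} = \frac{1 + S}{1 + S} = 1$)
$P = 599$ ($P = -13 + 612 = 599$)
$u{\left(4 \right)} P = 1 \cdot 599 = 599$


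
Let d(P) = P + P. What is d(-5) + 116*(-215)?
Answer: -24950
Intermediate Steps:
d(P) = 2*P
d(-5) + 116*(-215) = 2*(-5) + 116*(-215) = -10 - 24940 = -24950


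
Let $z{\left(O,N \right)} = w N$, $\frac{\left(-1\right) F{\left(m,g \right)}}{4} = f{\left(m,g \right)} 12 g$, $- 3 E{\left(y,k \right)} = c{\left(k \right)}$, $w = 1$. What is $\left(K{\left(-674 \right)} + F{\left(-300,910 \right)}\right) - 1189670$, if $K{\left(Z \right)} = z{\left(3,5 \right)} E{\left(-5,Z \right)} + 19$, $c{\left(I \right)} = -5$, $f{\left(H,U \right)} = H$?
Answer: $\frac{35743072}{3} \approx 1.1914 \cdot 10^{7}$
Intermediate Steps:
$E{\left(y,k \right)} = \frac{5}{3}$ ($E{\left(y,k \right)} = \left(- \frac{1}{3}\right) \left(-5\right) = \frac{5}{3}$)
$F{\left(m,g \right)} = - 48 g m$ ($F{\left(m,g \right)} = - 4 m 12 g = - 4 \cdot 12 m g = - 4 \cdot 12 g m = - 48 g m$)
$z{\left(O,N \right)} = N$ ($z{\left(O,N \right)} = 1 N = N$)
$K{\left(Z \right)} = \frac{82}{3}$ ($K{\left(Z \right)} = 5 \cdot \frac{5}{3} + 19 = \frac{25}{3} + 19 = \frac{82}{3}$)
$\left(K{\left(-674 \right)} + F{\left(-300,910 \right)}\right) - 1189670 = \left(\frac{82}{3} - 43680 \left(-300\right)\right) - 1189670 = \left(\frac{82}{3} + 13104000\right) - 1189670 = \frac{39312082}{3} - 1189670 = \frac{35743072}{3}$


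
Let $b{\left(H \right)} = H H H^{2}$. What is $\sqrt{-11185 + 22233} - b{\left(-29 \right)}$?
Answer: $-707281 + 2 \sqrt{2762} \approx -7.0718 \cdot 10^{5}$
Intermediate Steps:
$b{\left(H \right)} = H^{4}$ ($b{\left(H \right)} = H^{2} H^{2} = H^{4}$)
$\sqrt{-11185 + 22233} - b{\left(-29 \right)} = \sqrt{-11185 + 22233} - \left(-29\right)^{4} = \sqrt{11048} - 707281 = 2 \sqrt{2762} - 707281 = -707281 + 2 \sqrt{2762}$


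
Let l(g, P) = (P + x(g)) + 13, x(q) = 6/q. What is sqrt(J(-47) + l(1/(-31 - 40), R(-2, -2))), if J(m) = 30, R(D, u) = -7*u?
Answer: 3*I*sqrt(41) ≈ 19.209*I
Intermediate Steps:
l(g, P) = 13 + P + 6/g (l(g, P) = (P + 6/g) + 13 = 13 + P + 6/g)
sqrt(J(-47) + l(1/(-31 - 40), R(-2, -2))) = sqrt(30 + (13 - 7*(-2) + 6/(1/(-31 - 40)))) = sqrt(30 + (13 + 14 + 6/(1/(-71)))) = sqrt(30 + (13 + 14 + 6/(-1/71))) = sqrt(30 + (13 + 14 + 6*(-71))) = sqrt(30 + (13 + 14 - 426)) = sqrt(30 - 399) = sqrt(-369) = 3*I*sqrt(41)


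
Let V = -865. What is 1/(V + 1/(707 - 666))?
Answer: -41/35464 ≈ -0.0011561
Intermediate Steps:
1/(V + 1/(707 - 666)) = 1/(-865 + 1/(707 - 666)) = 1/(-865 + 1/41) = 1/(-35464/41) = -41/35464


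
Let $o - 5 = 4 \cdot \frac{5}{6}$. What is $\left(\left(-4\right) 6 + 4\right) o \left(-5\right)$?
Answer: $\frac{2500}{3} \approx 833.33$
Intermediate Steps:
$o = \frac{25}{3}$ ($o = 5 + 4 \cdot \frac{5}{6} = 5 + \frac{10}{3} = \frac{25}{3} \approx 8.3333$)
$\left(\left(-4\right) 6 + 4\right) o \left(-5\right) = \left(\left(-4\right) 6 + 4\right) \frac{25}{3} \left(-5\right) = \left(-24 + 4\right) \frac{25}{3} \left(-5\right) = \left(-20\right) \frac{25}{3} \left(-5\right) = \left(- \frac{500}{3}\right) \left(-5\right) = \frac{2500}{3}$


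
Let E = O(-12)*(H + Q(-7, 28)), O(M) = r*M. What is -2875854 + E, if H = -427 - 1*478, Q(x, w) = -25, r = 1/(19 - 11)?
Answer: -2874459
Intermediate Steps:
r = ⅛ (r = 1/8 = ⅛ ≈ 0.12500)
O(M) = M/8
H = -905 (H = -427 - 478 = -905)
E = 1395 (E = ((⅛)*(-12))*(-905 - 25) = -3/2*(-930) = 1395)
-2875854 + E = -2875854 + 1395 = -2874459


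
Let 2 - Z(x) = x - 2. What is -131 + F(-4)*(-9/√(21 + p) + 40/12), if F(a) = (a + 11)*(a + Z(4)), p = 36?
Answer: -673/3 + 84*√57/19 ≈ -190.96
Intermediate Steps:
Z(x) = 4 - x (Z(x) = 2 - (x - 2) = 2 - (-2 + x) = 2 + (2 - x) = 4 - x)
F(a) = a*(11 + a) (F(a) = (a + 11)*(a + (4 - 1*4)) = (11 + a)*(a + (4 - 4)) = (11 + a)*(a + 0) = (11 + a)*a = a*(11 + a))
-131 + F(-4)*(-9/√(21 + p) + 40/12) = -131 + (-4*(11 - 4))*(-9/√(21 + 36) + 40/12) = -131 + (-4*7)*(-9*√57/57 + 40*(1/12)) = -131 - 28*(-3*√57/19 + 10/3) = -131 - 28*(10/3 - 3*√57/19) = -131 + (-280/3 + 84*√57/19) = -673/3 + 84*√57/19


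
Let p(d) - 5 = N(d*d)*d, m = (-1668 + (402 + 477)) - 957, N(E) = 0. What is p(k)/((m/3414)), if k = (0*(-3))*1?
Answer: -2845/291 ≈ -9.7766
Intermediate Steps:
k = 0 (k = 0*1 = 0)
m = -1746 (m = (-1668 + 879) - 957 = -789 - 957 = -1746)
p(d) = 5 (p(d) = 5 + 0*d = 5 + 0 = 5)
p(k)/((m/3414)) = 5/((-1746/3414)) = 5/((-1746*1/3414)) = 5/(-291/569) = 5*(-569/291) = -2845/291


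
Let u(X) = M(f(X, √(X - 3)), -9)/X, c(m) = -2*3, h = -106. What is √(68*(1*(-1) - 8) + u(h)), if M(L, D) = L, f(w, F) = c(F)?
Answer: I*√1718949/53 ≈ 24.737*I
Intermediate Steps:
c(m) = -6
f(w, F) = -6
u(X) = -6/X
√(68*(1*(-1) - 8) + u(h)) = √(68*(1*(-1) - 8) - 6/(-106)) = √(68*(-1 - 8) - 6*(-1/106)) = √(68*(-9) + 3/53) = √(-612 + 3/53) = √(-32433/53) = I*√1718949/53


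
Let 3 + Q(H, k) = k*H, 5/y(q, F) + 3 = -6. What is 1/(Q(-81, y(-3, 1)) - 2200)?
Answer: -1/2158 ≈ -0.00046339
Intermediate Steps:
y(q, F) = -5/9 (y(q, F) = 5/(-3 - 6) = 5/(-9) = 5*(-1/9) = -5/9)
Q(H, k) = -3 + H*k (Q(H, k) = -3 + k*H = -3 + H*k)
1/(Q(-81, y(-3, 1)) - 2200) = 1/((-3 - 81*(-5/9)) - 2200) = 1/((-3 + 45) - 2200) = 1/(42 - 2200) = 1/(-2158) = -1/2158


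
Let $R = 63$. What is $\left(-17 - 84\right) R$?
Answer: $-6363$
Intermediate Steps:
$\left(-17 - 84\right) R = \left(-17 - 84\right) 63 = \left(-101\right) 63 = -6363$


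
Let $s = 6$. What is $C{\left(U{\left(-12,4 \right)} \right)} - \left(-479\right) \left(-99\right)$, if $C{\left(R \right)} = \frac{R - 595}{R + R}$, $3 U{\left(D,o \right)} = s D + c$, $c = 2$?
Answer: $- \frac{189631}{4} \approx -47408.0$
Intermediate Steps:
$U{\left(D,o \right)} = \frac{2}{3} + 2 D$ ($U{\left(D,o \right)} = \frac{6 D + 2}{3} = \frac{2 + 6 D}{3} = \frac{2}{3} + 2 D$)
$C{\left(R \right)} = \frac{-595 + R}{2 R}$
$C{\left(U{\left(-12,4 \right)} \right)} - \left(-479\right) \left(-99\right) = \frac{-595 + \left(\frac{2}{3} + 2 \left(-12\right)\right)}{2 \left(\frac{2}{3} + 2 \left(-12\right)\right)} - \left(-479\right) \left(-99\right) = \frac{-595 + \left(\frac{2}{3} - 24\right)}{2 \left(\frac{2}{3} - 24\right)} - 47421 = \frac{-595 - \frac{70}{3}}{2 \left(- \frac{70}{3}\right)} - 47421 = \frac{1}{2} \left(- \frac{3}{70}\right) \left(- \frac{1855}{3}\right) - 47421 = \frac{53}{4} - 47421 = - \frac{189631}{4}$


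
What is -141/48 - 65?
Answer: -1087/16 ≈ -67.938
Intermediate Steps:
-141/48 - 65 = -141*1/48 - 65 = -47/16 - 65 = -1087/16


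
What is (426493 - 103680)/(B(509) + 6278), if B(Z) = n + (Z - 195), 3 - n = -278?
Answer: 322813/6873 ≈ 46.968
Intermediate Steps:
n = 281 (n = 3 - 1*(-278) = 3 + 278 = 281)
B(Z) = 86 + Z (B(Z) = 281 + (Z - 195) = 281 + (-195 + Z) = 86 + Z)
(426493 - 103680)/(B(509) + 6278) = (426493 - 103680)/((86 + 509) + 6278) = 322813/(595 + 6278) = 322813/6873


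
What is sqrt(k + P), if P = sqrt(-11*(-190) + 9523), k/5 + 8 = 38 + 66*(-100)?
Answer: sqrt(-32850 + 7*sqrt(237)) ≈ 180.95*I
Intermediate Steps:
k = -32850 (k = -40 + 5*(38 + 66*(-100)) = -40 + 5*(38 - 6600) = -40 + 5*(-6562) = -40 - 32810 = -32850)
P = 7*sqrt(237) (P = sqrt(2090 + 9523) = sqrt(11613) = 7*sqrt(237) ≈ 107.76)
sqrt(k + P) = sqrt(-32850 + 7*sqrt(237))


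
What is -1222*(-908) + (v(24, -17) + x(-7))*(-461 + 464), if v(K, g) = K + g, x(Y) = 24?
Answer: 1109669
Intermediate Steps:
-1222*(-908) + (v(24, -17) + x(-7))*(-461 + 464) = -1222*(-908) + ((24 - 17) + 24)*(-461 + 464) = 1109576 + (7 + 24)*3 = 1109576 + 31*3 = 1109576 + 93 = 1109669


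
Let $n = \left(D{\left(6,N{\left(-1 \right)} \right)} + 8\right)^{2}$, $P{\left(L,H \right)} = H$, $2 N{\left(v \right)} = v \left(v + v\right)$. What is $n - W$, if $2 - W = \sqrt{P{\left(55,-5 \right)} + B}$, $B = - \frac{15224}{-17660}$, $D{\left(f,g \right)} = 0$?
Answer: $62 + \frac{i \sqrt{80657635}}{4415} \approx 62.0 + 2.0342 i$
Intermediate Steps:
$N{\left(v \right)} = v^{2}$ ($N{\left(v \right)} = \frac{v \left(v + v\right)}{2} = \frac{v 2 v}{2} = \frac{2 v^{2}}{2} = v^{2}$)
$n = 64$ ($n = \left(0 + 8\right)^{2} = 8^{2} = 64$)
$B = \frac{3806}{4415}$ ($B = \left(-15224\right) \left(- \frac{1}{17660}\right) = \frac{3806}{4415} \approx 0.86206$)
$W = 2 - \frac{i \sqrt{80657635}}{4415}$ ($W = 2 - \sqrt{-5 + \frac{3806}{4415}} = 2 - \sqrt{- \frac{18269}{4415}} = 2 - \frac{i \sqrt{80657635}}{4415} \approx 2.0 - 2.0342 i$)
$n - W = 64 - \left(2 - \frac{i \sqrt{80657635}}{4415}\right) = 62 + \frac{i \sqrt{80657635}}{4415}$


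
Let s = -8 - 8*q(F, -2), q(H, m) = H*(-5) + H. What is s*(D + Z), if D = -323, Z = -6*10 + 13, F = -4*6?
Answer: 287120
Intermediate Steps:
F = -24
Z = -47 (Z = -60 + 13 = -47)
q(H, m) = -4*H (q(H, m) = -5*H + H = -4*H)
s = -776 (s = -8 - (-32)*(-24) = -8 - 8*96 = -8 - 768 = -776)
s*(D + Z) = -776*(-323 - 47) = -776*(-370) = 287120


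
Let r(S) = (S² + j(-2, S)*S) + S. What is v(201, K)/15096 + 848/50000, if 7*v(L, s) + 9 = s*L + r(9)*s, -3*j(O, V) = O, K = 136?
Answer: 6276071/15725000 ≈ 0.39911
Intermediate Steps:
j(O, V) = -O/3
r(S) = S² + 5*S/3 (r(S) = (S² + (-⅓*(-2))*S) + S = (S² + 2*S/3) + S = S² + 5*S/3)
v(L, s) = -9/7 + 96*s/7 + L*s/7 (v(L, s) = -9/7 + (s*L + ((⅓)*9*(5 + 3*9))*s)/7 = -9/7 + (L*s + ((⅓)*9*(5 + 27))*s)/7 = -9/7 + (L*s + ((⅓)*9*32)*s)/7 = -9/7 + (L*s + 96*s)/7 = -9/7 + (96*s + L*s)/7 = -9/7 + (96*s/7 + L*s/7) = -9/7 + 96*s/7 + L*s/7)
v(201, K)/15096 + 848/50000 = (-9/7 + (96/7)*136 + (⅐)*201*136)/15096 + 848/50000 = (-9/7 + 13056/7 + 27336/7)*(1/15096) + 848*(1/50000) = 5769*(1/15096) + 53/3125 = 1923/5032 + 53/3125 = 6276071/15725000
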